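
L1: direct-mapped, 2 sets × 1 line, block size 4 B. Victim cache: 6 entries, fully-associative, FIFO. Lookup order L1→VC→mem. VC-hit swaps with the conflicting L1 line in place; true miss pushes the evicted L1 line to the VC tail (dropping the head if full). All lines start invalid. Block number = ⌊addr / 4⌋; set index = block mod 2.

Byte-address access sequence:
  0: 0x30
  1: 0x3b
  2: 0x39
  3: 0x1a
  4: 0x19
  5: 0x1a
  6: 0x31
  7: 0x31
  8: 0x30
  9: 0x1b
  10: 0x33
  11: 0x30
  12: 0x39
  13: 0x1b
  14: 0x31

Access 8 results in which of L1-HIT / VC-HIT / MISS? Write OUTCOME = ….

OUTCOME = L1-HIT

0: 0x30 (blk 12, set 0) → MISS  vc=[]
1: 0x3b (blk 14, set 0) → MISS  vc=[12]
2: 0x39 (blk 14, set 0) → L1-HIT  vc=[12]
3: 0x1a (blk 6, set 0) → MISS  vc=[12, 14]
4: 0x19 (blk 6, set 0) → L1-HIT  vc=[12, 14]
5: 0x1a (blk 6, set 0) → L1-HIT  vc=[12, 14]
6: 0x31 (blk 12, set 0) → VC-HIT  vc=[6, 14]
7: 0x31 (blk 12, set 0) → L1-HIT  vc=[6, 14]
8: 0x30 (blk 12, set 0) → L1-HIT  vc=[6, 14]
9: 0x1b (blk 6, set 0) → VC-HIT  vc=[12, 14]
10: 0x33 (blk 12, set 0) → VC-HIT  vc=[6, 14]
11: 0x30 (blk 12, set 0) → L1-HIT  vc=[6, 14]
12: 0x39 (blk 14, set 0) → VC-HIT  vc=[6, 12]
13: 0x1b (blk 6, set 0) → VC-HIT  vc=[14, 12]
14: 0x31 (blk 12, set 0) → VC-HIT  vc=[14, 6]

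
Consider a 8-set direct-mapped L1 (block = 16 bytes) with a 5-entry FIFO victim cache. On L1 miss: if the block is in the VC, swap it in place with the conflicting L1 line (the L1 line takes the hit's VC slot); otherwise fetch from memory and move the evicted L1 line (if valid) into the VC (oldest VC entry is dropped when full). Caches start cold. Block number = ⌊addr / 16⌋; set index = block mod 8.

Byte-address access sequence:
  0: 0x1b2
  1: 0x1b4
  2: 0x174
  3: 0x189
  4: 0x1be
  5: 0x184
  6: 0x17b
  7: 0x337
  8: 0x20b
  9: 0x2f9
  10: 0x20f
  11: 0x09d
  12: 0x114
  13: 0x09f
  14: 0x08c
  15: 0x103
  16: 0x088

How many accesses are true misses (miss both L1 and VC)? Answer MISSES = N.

MISSES = 10

  [0] addr=0x1b2 blk=27 s=3: MISS | VC []
  [1] addr=0x1b4 blk=27 s=3: L1-HIT | VC []
  [2] addr=0x174 blk=23 s=7: MISS | VC []
  [3] addr=0x189 blk=24 s=0: MISS | VC []
  [4] addr=0x1be blk=27 s=3: L1-HIT | VC []
  [5] addr=0x184 blk=24 s=0: L1-HIT | VC []
  [6] addr=0x17b blk=23 s=7: L1-HIT | VC []
  [7] addr=0x337 blk=51 s=3: MISS | VC [27]
  [8] addr=0x20b blk=32 s=0: MISS | VC [27, 24]
  [9] addr=0x2f9 blk=47 s=7: MISS | VC [27, 24, 23]
  [10] addr=0x20f blk=32 s=0: L1-HIT | VC [27, 24, 23]
  [11] addr=0x9d blk=9 s=1: MISS | VC [27, 24, 23]
  [12] addr=0x114 blk=17 s=1: MISS | VC [27, 24, 23, 9]
  [13] addr=0x9f blk=9 s=1: VC-HIT | VC [27, 24, 23, 17]
  [14] addr=0x8c blk=8 s=0: MISS | VC [27, 24, 23, 17, 32]
  [15] addr=0x103 blk=16 s=0: MISS | VC [24, 23, 17, 32, 8]
  [16] addr=0x88 blk=8 s=0: VC-HIT | VC [24, 23, 17, 32, 16]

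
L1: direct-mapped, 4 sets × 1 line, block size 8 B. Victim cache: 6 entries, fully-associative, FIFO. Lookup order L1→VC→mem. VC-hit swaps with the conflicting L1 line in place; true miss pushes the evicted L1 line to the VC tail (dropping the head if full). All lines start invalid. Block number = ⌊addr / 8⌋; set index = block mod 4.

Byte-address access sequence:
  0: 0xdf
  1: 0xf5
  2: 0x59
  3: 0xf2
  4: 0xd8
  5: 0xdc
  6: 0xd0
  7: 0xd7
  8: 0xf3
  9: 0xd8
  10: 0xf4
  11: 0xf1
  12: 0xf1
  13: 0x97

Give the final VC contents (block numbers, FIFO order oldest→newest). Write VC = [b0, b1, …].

VC = [11, 26, 30]

  [0] addr=0xdf blk=27 s=3: MISS | VC []
  [1] addr=0xf5 blk=30 s=2: MISS | VC []
  [2] addr=0x59 blk=11 s=3: MISS | VC [27]
  [3] addr=0xf2 blk=30 s=2: L1-HIT | VC [27]
  [4] addr=0xd8 blk=27 s=3: VC-HIT | VC [11]
  [5] addr=0xdc blk=27 s=3: L1-HIT | VC [11]
  [6] addr=0xd0 blk=26 s=2: MISS | VC [11, 30]
  [7] addr=0xd7 blk=26 s=2: L1-HIT | VC [11, 30]
  [8] addr=0xf3 blk=30 s=2: VC-HIT | VC [11, 26]
  [9] addr=0xd8 blk=27 s=3: L1-HIT | VC [11, 26]
  [10] addr=0xf4 blk=30 s=2: L1-HIT | VC [11, 26]
  [11] addr=0xf1 blk=30 s=2: L1-HIT | VC [11, 26]
  [12] addr=0xf1 blk=30 s=2: L1-HIT | VC [11, 26]
  [13] addr=0x97 blk=18 s=2: MISS | VC [11, 26, 30]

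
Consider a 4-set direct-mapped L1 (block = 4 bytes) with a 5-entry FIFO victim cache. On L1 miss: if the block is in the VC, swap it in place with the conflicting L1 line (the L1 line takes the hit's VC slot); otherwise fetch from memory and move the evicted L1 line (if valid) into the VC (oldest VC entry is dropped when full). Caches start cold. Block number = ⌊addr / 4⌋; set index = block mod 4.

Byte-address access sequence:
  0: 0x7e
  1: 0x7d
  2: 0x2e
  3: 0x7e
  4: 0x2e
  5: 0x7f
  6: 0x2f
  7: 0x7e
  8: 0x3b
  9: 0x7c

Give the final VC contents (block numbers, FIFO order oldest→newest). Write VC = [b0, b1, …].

#0 0x7e→b31/s3 MISS; vc=[]
#1 0x7d→b31/s3 L1-HIT; vc=[]
#2 0x2e→b11/s3 MISS; vc=[31]
#3 0x7e→b31/s3 VC-HIT; vc=[11]
#4 0x2e→b11/s3 VC-HIT; vc=[31]
#5 0x7f→b31/s3 VC-HIT; vc=[11]
#6 0x2f→b11/s3 VC-HIT; vc=[31]
#7 0x7e→b31/s3 VC-HIT; vc=[11]
#8 0x3b→b14/s2 MISS; vc=[11]
#9 0x7c→b31/s3 L1-HIT; vc=[11]

VC = [11]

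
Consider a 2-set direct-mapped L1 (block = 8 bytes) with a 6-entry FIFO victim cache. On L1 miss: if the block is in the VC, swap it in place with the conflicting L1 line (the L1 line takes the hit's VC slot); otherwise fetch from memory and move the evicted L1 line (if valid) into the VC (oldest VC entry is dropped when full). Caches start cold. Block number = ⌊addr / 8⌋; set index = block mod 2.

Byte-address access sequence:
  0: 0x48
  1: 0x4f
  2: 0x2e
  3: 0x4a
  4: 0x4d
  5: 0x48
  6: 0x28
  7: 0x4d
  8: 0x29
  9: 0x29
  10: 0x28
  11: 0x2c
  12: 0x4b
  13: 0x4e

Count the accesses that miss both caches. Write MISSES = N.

  [0] addr=0x48 blk=9 s=1: MISS | VC []
  [1] addr=0x4f blk=9 s=1: L1-HIT | VC []
  [2] addr=0x2e blk=5 s=1: MISS | VC [9]
  [3] addr=0x4a blk=9 s=1: VC-HIT | VC [5]
  [4] addr=0x4d blk=9 s=1: L1-HIT | VC [5]
  [5] addr=0x48 blk=9 s=1: L1-HIT | VC [5]
  [6] addr=0x28 blk=5 s=1: VC-HIT | VC [9]
  [7] addr=0x4d blk=9 s=1: VC-HIT | VC [5]
  [8] addr=0x29 blk=5 s=1: VC-HIT | VC [9]
  [9] addr=0x29 blk=5 s=1: L1-HIT | VC [9]
  [10] addr=0x28 blk=5 s=1: L1-HIT | VC [9]
  [11] addr=0x2c blk=5 s=1: L1-HIT | VC [9]
  [12] addr=0x4b blk=9 s=1: VC-HIT | VC [5]
  [13] addr=0x4e blk=9 s=1: L1-HIT | VC [5]

MISSES = 2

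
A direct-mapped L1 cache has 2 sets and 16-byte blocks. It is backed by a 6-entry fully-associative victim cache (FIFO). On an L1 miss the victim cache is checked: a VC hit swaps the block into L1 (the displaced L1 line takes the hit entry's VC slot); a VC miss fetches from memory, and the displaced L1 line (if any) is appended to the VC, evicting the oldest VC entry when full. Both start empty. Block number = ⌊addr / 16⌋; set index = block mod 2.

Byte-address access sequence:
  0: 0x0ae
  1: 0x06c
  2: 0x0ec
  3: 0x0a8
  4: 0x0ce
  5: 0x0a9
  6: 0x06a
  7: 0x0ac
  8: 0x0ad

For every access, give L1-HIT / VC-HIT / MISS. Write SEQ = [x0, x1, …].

SEQ = [MISS, MISS, MISS, VC-HIT, MISS, VC-HIT, VC-HIT, VC-HIT, L1-HIT]

  [0] addr=0xae blk=10 s=0: MISS | VC []
  [1] addr=0x6c blk=6 s=0: MISS | VC [10]
  [2] addr=0xec blk=14 s=0: MISS | VC [10, 6]
  [3] addr=0xa8 blk=10 s=0: VC-HIT | VC [14, 6]
  [4] addr=0xce blk=12 s=0: MISS | VC [14, 6, 10]
  [5] addr=0xa9 blk=10 s=0: VC-HIT | VC [14, 6, 12]
  [6] addr=0x6a blk=6 s=0: VC-HIT | VC [14, 10, 12]
  [7] addr=0xac blk=10 s=0: VC-HIT | VC [14, 6, 12]
  [8] addr=0xad blk=10 s=0: L1-HIT | VC [14, 6, 12]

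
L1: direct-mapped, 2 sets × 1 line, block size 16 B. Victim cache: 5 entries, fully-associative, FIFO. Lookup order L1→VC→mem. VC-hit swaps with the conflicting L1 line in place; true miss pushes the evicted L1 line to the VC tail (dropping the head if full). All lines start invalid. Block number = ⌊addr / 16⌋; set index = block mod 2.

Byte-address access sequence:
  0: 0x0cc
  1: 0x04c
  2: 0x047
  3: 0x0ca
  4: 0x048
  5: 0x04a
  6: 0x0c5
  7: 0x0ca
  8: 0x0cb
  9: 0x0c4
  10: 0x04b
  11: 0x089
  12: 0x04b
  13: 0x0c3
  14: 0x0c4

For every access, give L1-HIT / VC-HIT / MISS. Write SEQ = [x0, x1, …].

SEQ = [MISS, MISS, L1-HIT, VC-HIT, VC-HIT, L1-HIT, VC-HIT, L1-HIT, L1-HIT, L1-HIT, VC-HIT, MISS, VC-HIT, VC-HIT, L1-HIT]

#0 0xcc→b12/s0 MISS; vc=[]
#1 0x4c→b4/s0 MISS; vc=[12]
#2 0x47→b4/s0 L1-HIT; vc=[12]
#3 0xca→b12/s0 VC-HIT; vc=[4]
#4 0x48→b4/s0 VC-HIT; vc=[12]
#5 0x4a→b4/s0 L1-HIT; vc=[12]
#6 0xc5→b12/s0 VC-HIT; vc=[4]
#7 0xca→b12/s0 L1-HIT; vc=[4]
#8 0xcb→b12/s0 L1-HIT; vc=[4]
#9 0xc4→b12/s0 L1-HIT; vc=[4]
#10 0x4b→b4/s0 VC-HIT; vc=[12]
#11 0x89→b8/s0 MISS; vc=[12,4]
#12 0x4b→b4/s0 VC-HIT; vc=[12,8]
#13 0xc3→b12/s0 VC-HIT; vc=[4,8]
#14 0xc4→b12/s0 L1-HIT; vc=[4,8]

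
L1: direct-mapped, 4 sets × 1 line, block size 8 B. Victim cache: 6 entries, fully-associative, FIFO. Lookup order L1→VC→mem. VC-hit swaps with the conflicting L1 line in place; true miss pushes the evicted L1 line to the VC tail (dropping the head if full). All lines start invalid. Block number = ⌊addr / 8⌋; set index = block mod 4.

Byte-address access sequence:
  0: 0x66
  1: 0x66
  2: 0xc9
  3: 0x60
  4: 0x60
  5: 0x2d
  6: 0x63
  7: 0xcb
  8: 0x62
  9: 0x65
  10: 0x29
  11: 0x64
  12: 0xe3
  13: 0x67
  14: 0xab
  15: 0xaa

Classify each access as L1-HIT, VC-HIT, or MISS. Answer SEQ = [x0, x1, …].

SEQ = [MISS, L1-HIT, MISS, L1-HIT, L1-HIT, MISS, L1-HIT, VC-HIT, L1-HIT, L1-HIT, VC-HIT, L1-HIT, MISS, VC-HIT, MISS, L1-HIT]

#0 0x66→b12/s0 MISS; vc=[]
#1 0x66→b12/s0 L1-HIT; vc=[]
#2 0xc9→b25/s1 MISS; vc=[]
#3 0x60→b12/s0 L1-HIT; vc=[]
#4 0x60→b12/s0 L1-HIT; vc=[]
#5 0x2d→b5/s1 MISS; vc=[25]
#6 0x63→b12/s0 L1-HIT; vc=[25]
#7 0xcb→b25/s1 VC-HIT; vc=[5]
#8 0x62→b12/s0 L1-HIT; vc=[5]
#9 0x65→b12/s0 L1-HIT; vc=[5]
#10 0x29→b5/s1 VC-HIT; vc=[25]
#11 0x64→b12/s0 L1-HIT; vc=[25]
#12 0xe3→b28/s0 MISS; vc=[25,12]
#13 0x67→b12/s0 VC-HIT; vc=[25,28]
#14 0xab→b21/s1 MISS; vc=[25,28,5]
#15 0xaa→b21/s1 L1-HIT; vc=[25,28,5]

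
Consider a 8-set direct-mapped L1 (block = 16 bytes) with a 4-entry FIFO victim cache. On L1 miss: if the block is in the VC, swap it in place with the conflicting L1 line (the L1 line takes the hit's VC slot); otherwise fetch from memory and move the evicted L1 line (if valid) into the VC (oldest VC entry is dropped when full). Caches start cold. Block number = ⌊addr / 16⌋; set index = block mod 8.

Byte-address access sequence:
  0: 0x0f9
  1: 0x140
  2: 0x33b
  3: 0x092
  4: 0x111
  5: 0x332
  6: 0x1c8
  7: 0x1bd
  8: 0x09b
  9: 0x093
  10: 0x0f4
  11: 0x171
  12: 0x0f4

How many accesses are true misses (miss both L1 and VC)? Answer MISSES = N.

  [0] addr=0xf9 blk=15 s=7: MISS | VC []
  [1] addr=0x140 blk=20 s=4: MISS | VC []
  [2] addr=0x33b blk=51 s=3: MISS | VC []
  [3] addr=0x92 blk=9 s=1: MISS | VC []
  [4] addr=0x111 blk=17 s=1: MISS | VC [9]
  [5] addr=0x332 blk=51 s=3: L1-HIT | VC [9]
  [6] addr=0x1c8 blk=28 s=4: MISS | VC [9, 20]
  [7] addr=0x1bd blk=27 s=3: MISS | VC [9, 20, 51]
  [8] addr=0x9b blk=9 s=1: VC-HIT | VC [17, 20, 51]
  [9] addr=0x93 blk=9 s=1: L1-HIT | VC [17, 20, 51]
  [10] addr=0xf4 blk=15 s=7: L1-HIT | VC [17, 20, 51]
  [11] addr=0x171 blk=23 s=7: MISS | VC [17, 20, 51, 15]
  [12] addr=0xf4 blk=15 s=7: VC-HIT | VC [17, 20, 51, 23]

MISSES = 8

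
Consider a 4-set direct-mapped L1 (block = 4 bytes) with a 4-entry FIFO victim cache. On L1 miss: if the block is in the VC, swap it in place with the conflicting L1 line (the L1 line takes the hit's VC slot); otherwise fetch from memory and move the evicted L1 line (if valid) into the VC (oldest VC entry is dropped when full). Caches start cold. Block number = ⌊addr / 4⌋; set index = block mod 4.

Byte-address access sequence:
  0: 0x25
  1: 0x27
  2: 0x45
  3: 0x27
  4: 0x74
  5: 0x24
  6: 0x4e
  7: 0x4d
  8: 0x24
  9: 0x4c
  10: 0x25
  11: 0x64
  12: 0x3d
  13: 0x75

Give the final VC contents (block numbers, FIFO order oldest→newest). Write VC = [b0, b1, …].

VC = [17, 25, 9, 19]

0: 0x25 (blk 9, set 1) → MISS  vc=[]
1: 0x27 (blk 9, set 1) → L1-HIT  vc=[]
2: 0x45 (blk 17, set 1) → MISS  vc=[9]
3: 0x27 (blk 9, set 1) → VC-HIT  vc=[17]
4: 0x74 (blk 29, set 1) → MISS  vc=[17, 9]
5: 0x24 (blk 9, set 1) → VC-HIT  vc=[17, 29]
6: 0x4e (blk 19, set 3) → MISS  vc=[17, 29]
7: 0x4d (blk 19, set 3) → L1-HIT  vc=[17, 29]
8: 0x24 (blk 9, set 1) → L1-HIT  vc=[17, 29]
9: 0x4c (blk 19, set 3) → L1-HIT  vc=[17, 29]
10: 0x25 (blk 9, set 1) → L1-HIT  vc=[17, 29]
11: 0x64 (blk 25, set 1) → MISS  vc=[17, 29, 9]
12: 0x3d (blk 15, set 3) → MISS  vc=[17, 29, 9, 19]
13: 0x75 (blk 29, set 1) → VC-HIT  vc=[17, 25, 9, 19]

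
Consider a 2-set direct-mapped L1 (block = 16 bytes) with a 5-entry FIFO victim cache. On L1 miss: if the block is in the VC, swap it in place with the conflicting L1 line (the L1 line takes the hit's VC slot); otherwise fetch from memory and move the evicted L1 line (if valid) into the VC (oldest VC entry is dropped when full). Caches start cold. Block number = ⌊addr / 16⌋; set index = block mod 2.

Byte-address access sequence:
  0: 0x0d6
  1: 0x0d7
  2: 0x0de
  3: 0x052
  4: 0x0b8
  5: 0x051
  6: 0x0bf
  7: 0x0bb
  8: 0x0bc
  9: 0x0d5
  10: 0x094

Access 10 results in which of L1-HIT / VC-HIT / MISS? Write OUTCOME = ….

OUTCOME = MISS

#0 0xd6→b13/s1 MISS; vc=[]
#1 0xd7→b13/s1 L1-HIT; vc=[]
#2 0xde→b13/s1 L1-HIT; vc=[]
#3 0x52→b5/s1 MISS; vc=[13]
#4 0xb8→b11/s1 MISS; vc=[13,5]
#5 0x51→b5/s1 VC-HIT; vc=[13,11]
#6 0xbf→b11/s1 VC-HIT; vc=[13,5]
#7 0xbb→b11/s1 L1-HIT; vc=[13,5]
#8 0xbc→b11/s1 L1-HIT; vc=[13,5]
#9 0xd5→b13/s1 VC-HIT; vc=[11,5]
#10 0x94→b9/s1 MISS; vc=[11,5,13]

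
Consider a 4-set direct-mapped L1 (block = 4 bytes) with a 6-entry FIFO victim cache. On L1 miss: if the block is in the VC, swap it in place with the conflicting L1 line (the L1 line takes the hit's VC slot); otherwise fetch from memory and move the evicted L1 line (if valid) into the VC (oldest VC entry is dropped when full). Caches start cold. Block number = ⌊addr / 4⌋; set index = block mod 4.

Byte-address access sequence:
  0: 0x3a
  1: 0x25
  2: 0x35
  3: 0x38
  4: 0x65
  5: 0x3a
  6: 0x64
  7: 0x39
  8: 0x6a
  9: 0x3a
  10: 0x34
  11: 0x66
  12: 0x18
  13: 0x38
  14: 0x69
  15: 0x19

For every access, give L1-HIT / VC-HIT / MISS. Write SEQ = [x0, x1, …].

#0 0x3a→b14/s2 MISS; vc=[]
#1 0x25→b9/s1 MISS; vc=[]
#2 0x35→b13/s1 MISS; vc=[9]
#3 0x38→b14/s2 L1-HIT; vc=[9]
#4 0x65→b25/s1 MISS; vc=[9,13]
#5 0x3a→b14/s2 L1-HIT; vc=[9,13]
#6 0x64→b25/s1 L1-HIT; vc=[9,13]
#7 0x39→b14/s2 L1-HIT; vc=[9,13]
#8 0x6a→b26/s2 MISS; vc=[9,13,14]
#9 0x3a→b14/s2 VC-HIT; vc=[9,13,26]
#10 0x34→b13/s1 VC-HIT; vc=[9,25,26]
#11 0x66→b25/s1 VC-HIT; vc=[9,13,26]
#12 0x18→b6/s2 MISS; vc=[9,13,26,14]
#13 0x38→b14/s2 VC-HIT; vc=[9,13,26,6]
#14 0x69→b26/s2 VC-HIT; vc=[9,13,14,6]
#15 0x19→b6/s2 VC-HIT; vc=[9,13,14,26]

SEQ = [MISS, MISS, MISS, L1-HIT, MISS, L1-HIT, L1-HIT, L1-HIT, MISS, VC-HIT, VC-HIT, VC-HIT, MISS, VC-HIT, VC-HIT, VC-HIT]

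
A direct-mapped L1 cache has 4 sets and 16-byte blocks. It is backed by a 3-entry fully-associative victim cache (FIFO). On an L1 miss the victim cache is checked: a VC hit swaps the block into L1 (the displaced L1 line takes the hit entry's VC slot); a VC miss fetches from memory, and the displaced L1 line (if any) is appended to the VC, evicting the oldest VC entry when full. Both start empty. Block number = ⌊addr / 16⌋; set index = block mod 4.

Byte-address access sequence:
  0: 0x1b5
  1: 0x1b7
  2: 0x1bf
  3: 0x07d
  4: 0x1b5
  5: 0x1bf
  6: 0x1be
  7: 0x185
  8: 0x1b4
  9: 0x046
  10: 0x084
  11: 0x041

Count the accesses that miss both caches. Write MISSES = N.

#0 0x1b5→b27/s3 MISS; vc=[]
#1 0x1b7→b27/s3 L1-HIT; vc=[]
#2 0x1bf→b27/s3 L1-HIT; vc=[]
#3 0x7d→b7/s3 MISS; vc=[27]
#4 0x1b5→b27/s3 VC-HIT; vc=[7]
#5 0x1bf→b27/s3 L1-HIT; vc=[7]
#6 0x1be→b27/s3 L1-HIT; vc=[7]
#7 0x185→b24/s0 MISS; vc=[7]
#8 0x1b4→b27/s3 L1-HIT; vc=[7]
#9 0x46→b4/s0 MISS; vc=[7,24]
#10 0x84→b8/s0 MISS; vc=[7,24,4]
#11 0x41→b4/s0 VC-HIT; vc=[7,24,8]

MISSES = 5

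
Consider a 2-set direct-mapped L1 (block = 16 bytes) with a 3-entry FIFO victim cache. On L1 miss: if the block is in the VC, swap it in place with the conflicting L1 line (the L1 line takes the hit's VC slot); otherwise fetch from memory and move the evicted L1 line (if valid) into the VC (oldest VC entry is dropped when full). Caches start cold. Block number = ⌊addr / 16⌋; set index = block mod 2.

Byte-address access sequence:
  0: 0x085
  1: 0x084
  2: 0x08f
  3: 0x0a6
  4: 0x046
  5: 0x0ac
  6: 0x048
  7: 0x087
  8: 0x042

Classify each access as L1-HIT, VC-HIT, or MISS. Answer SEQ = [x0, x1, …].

0: 0x85 (blk 8, set 0) → MISS  vc=[]
1: 0x84 (blk 8, set 0) → L1-HIT  vc=[]
2: 0x8f (blk 8, set 0) → L1-HIT  vc=[]
3: 0xa6 (blk 10, set 0) → MISS  vc=[8]
4: 0x46 (blk 4, set 0) → MISS  vc=[8, 10]
5: 0xac (blk 10, set 0) → VC-HIT  vc=[8, 4]
6: 0x48 (blk 4, set 0) → VC-HIT  vc=[8, 10]
7: 0x87 (blk 8, set 0) → VC-HIT  vc=[4, 10]
8: 0x42 (blk 4, set 0) → VC-HIT  vc=[8, 10]

SEQ = [MISS, L1-HIT, L1-HIT, MISS, MISS, VC-HIT, VC-HIT, VC-HIT, VC-HIT]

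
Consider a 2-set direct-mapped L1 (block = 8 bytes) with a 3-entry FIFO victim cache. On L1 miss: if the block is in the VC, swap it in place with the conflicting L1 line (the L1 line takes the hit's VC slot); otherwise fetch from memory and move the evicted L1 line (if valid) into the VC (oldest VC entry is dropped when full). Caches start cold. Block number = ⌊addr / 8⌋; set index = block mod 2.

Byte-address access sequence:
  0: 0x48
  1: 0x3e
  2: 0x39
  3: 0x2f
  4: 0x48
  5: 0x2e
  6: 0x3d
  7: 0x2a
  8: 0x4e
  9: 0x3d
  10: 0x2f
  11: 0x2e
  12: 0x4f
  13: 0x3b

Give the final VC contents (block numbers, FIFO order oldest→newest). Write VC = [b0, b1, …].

VC = [9, 5]

#0 0x48→b9/s1 MISS; vc=[]
#1 0x3e→b7/s1 MISS; vc=[9]
#2 0x39→b7/s1 L1-HIT; vc=[9]
#3 0x2f→b5/s1 MISS; vc=[9,7]
#4 0x48→b9/s1 VC-HIT; vc=[5,7]
#5 0x2e→b5/s1 VC-HIT; vc=[9,7]
#6 0x3d→b7/s1 VC-HIT; vc=[9,5]
#7 0x2a→b5/s1 VC-HIT; vc=[9,7]
#8 0x4e→b9/s1 VC-HIT; vc=[5,7]
#9 0x3d→b7/s1 VC-HIT; vc=[5,9]
#10 0x2f→b5/s1 VC-HIT; vc=[7,9]
#11 0x2e→b5/s1 L1-HIT; vc=[7,9]
#12 0x4f→b9/s1 VC-HIT; vc=[7,5]
#13 0x3b→b7/s1 VC-HIT; vc=[9,5]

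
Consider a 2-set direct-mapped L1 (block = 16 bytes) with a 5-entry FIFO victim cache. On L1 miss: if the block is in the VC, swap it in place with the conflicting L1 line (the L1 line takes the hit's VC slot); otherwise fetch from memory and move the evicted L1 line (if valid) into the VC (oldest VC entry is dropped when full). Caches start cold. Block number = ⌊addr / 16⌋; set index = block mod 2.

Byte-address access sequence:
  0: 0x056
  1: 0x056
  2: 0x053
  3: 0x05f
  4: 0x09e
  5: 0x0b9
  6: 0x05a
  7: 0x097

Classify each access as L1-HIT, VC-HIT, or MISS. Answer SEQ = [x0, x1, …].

SEQ = [MISS, L1-HIT, L1-HIT, L1-HIT, MISS, MISS, VC-HIT, VC-HIT]

#0 0x56→b5/s1 MISS; vc=[]
#1 0x56→b5/s1 L1-HIT; vc=[]
#2 0x53→b5/s1 L1-HIT; vc=[]
#3 0x5f→b5/s1 L1-HIT; vc=[]
#4 0x9e→b9/s1 MISS; vc=[5]
#5 0xb9→b11/s1 MISS; vc=[5,9]
#6 0x5a→b5/s1 VC-HIT; vc=[11,9]
#7 0x97→b9/s1 VC-HIT; vc=[11,5]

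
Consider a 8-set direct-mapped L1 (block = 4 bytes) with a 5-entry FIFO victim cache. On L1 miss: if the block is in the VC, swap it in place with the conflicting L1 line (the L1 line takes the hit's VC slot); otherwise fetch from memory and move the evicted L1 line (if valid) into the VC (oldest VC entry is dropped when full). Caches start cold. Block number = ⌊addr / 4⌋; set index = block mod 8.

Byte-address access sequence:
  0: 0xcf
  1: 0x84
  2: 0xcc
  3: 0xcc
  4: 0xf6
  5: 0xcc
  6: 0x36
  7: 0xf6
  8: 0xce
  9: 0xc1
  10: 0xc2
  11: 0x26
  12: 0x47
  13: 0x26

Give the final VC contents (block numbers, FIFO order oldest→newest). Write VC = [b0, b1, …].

0: 0xcf (blk 51, set 3) → MISS  vc=[]
1: 0x84 (blk 33, set 1) → MISS  vc=[]
2: 0xcc (blk 51, set 3) → L1-HIT  vc=[]
3: 0xcc (blk 51, set 3) → L1-HIT  vc=[]
4: 0xf6 (blk 61, set 5) → MISS  vc=[]
5: 0xcc (blk 51, set 3) → L1-HIT  vc=[]
6: 0x36 (blk 13, set 5) → MISS  vc=[61]
7: 0xf6 (blk 61, set 5) → VC-HIT  vc=[13]
8: 0xce (blk 51, set 3) → L1-HIT  vc=[13]
9: 0xc1 (blk 48, set 0) → MISS  vc=[13]
10: 0xc2 (blk 48, set 0) → L1-HIT  vc=[13]
11: 0x26 (blk 9, set 1) → MISS  vc=[13, 33]
12: 0x47 (blk 17, set 1) → MISS  vc=[13, 33, 9]
13: 0x26 (blk 9, set 1) → VC-HIT  vc=[13, 33, 17]

VC = [13, 33, 17]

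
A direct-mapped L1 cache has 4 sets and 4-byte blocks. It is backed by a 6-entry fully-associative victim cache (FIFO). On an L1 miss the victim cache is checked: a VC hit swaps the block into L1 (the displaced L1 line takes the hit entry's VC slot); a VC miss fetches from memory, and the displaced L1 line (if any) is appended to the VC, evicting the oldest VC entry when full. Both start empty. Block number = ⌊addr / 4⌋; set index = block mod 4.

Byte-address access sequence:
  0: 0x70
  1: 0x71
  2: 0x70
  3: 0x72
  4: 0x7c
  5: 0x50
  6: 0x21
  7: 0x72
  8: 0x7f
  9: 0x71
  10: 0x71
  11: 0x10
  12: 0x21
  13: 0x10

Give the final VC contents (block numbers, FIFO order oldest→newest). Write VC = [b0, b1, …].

0: 0x70 (blk 28, set 0) → MISS  vc=[]
1: 0x71 (blk 28, set 0) → L1-HIT  vc=[]
2: 0x70 (blk 28, set 0) → L1-HIT  vc=[]
3: 0x72 (blk 28, set 0) → L1-HIT  vc=[]
4: 0x7c (blk 31, set 3) → MISS  vc=[]
5: 0x50 (blk 20, set 0) → MISS  vc=[28]
6: 0x21 (blk 8, set 0) → MISS  vc=[28, 20]
7: 0x72 (blk 28, set 0) → VC-HIT  vc=[8, 20]
8: 0x7f (blk 31, set 3) → L1-HIT  vc=[8, 20]
9: 0x71 (blk 28, set 0) → L1-HIT  vc=[8, 20]
10: 0x71 (blk 28, set 0) → L1-HIT  vc=[8, 20]
11: 0x10 (blk 4, set 0) → MISS  vc=[8, 20, 28]
12: 0x21 (blk 8, set 0) → VC-HIT  vc=[4, 20, 28]
13: 0x10 (blk 4, set 0) → VC-HIT  vc=[8, 20, 28]

VC = [8, 20, 28]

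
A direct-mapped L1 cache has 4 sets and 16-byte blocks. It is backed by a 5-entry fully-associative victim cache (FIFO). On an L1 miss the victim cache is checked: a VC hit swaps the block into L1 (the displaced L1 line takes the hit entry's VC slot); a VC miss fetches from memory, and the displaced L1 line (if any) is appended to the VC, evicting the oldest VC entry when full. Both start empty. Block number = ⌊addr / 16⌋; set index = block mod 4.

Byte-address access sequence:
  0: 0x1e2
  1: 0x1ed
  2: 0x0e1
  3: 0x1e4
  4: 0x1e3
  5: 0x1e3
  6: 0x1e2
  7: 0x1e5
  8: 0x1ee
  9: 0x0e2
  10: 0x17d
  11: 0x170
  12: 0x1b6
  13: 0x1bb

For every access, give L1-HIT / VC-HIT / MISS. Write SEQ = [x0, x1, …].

SEQ = [MISS, L1-HIT, MISS, VC-HIT, L1-HIT, L1-HIT, L1-HIT, L1-HIT, L1-HIT, VC-HIT, MISS, L1-HIT, MISS, L1-HIT]

0: 0x1e2 (blk 30, set 2) → MISS  vc=[]
1: 0x1ed (blk 30, set 2) → L1-HIT  vc=[]
2: 0xe1 (blk 14, set 2) → MISS  vc=[30]
3: 0x1e4 (blk 30, set 2) → VC-HIT  vc=[14]
4: 0x1e3 (blk 30, set 2) → L1-HIT  vc=[14]
5: 0x1e3 (blk 30, set 2) → L1-HIT  vc=[14]
6: 0x1e2 (blk 30, set 2) → L1-HIT  vc=[14]
7: 0x1e5 (blk 30, set 2) → L1-HIT  vc=[14]
8: 0x1ee (blk 30, set 2) → L1-HIT  vc=[14]
9: 0xe2 (blk 14, set 2) → VC-HIT  vc=[30]
10: 0x17d (blk 23, set 3) → MISS  vc=[30]
11: 0x170 (blk 23, set 3) → L1-HIT  vc=[30]
12: 0x1b6 (blk 27, set 3) → MISS  vc=[30, 23]
13: 0x1bb (blk 27, set 3) → L1-HIT  vc=[30, 23]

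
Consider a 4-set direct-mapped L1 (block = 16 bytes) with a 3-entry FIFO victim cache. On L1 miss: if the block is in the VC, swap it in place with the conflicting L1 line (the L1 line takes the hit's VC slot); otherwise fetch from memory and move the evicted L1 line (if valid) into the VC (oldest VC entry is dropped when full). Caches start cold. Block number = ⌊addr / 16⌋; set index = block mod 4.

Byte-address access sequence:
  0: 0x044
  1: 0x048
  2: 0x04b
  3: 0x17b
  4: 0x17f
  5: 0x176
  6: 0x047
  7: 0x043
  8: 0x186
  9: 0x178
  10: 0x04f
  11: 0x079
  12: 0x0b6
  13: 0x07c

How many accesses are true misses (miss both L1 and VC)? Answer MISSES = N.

  [0] addr=0x44 blk=4 s=0: MISS | VC []
  [1] addr=0x48 blk=4 s=0: L1-HIT | VC []
  [2] addr=0x4b blk=4 s=0: L1-HIT | VC []
  [3] addr=0x17b blk=23 s=3: MISS | VC []
  [4] addr=0x17f blk=23 s=3: L1-HIT | VC []
  [5] addr=0x176 blk=23 s=3: L1-HIT | VC []
  [6] addr=0x47 blk=4 s=0: L1-HIT | VC []
  [7] addr=0x43 blk=4 s=0: L1-HIT | VC []
  [8] addr=0x186 blk=24 s=0: MISS | VC [4]
  [9] addr=0x178 blk=23 s=3: L1-HIT | VC [4]
  [10] addr=0x4f blk=4 s=0: VC-HIT | VC [24]
  [11] addr=0x79 blk=7 s=3: MISS | VC [24, 23]
  [12] addr=0xb6 blk=11 s=3: MISS | VC [24, 23, 7]
  [13] addr=0x7c blk=7 s=3: VC-HIT | VC [24, 23, 11]

MISSES = 5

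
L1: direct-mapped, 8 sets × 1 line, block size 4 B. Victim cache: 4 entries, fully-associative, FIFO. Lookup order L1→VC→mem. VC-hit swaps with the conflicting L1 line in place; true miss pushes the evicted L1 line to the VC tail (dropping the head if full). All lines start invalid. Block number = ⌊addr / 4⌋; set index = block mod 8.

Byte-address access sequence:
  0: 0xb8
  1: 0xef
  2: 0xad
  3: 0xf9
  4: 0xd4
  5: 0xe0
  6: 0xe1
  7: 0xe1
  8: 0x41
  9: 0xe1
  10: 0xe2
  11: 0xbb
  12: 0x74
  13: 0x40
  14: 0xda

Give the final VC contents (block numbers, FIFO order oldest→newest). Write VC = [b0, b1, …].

#0 0xb8→b46/s6 MISS; vc=[]
#1 0xef→b59/s3 MISS; vc=[]
#2 0xad→b43/s3 MISS; vc=[59]
#3 0xf9→b62/s6 MISS; vc=[59,46]
#4 0xd4→b53/s5 MISS; vc=[59,46]
#5 0xe0→b56/s0 MISS; vc=[59,46]
#6 0xe1→b56/s0 L1-HIT; vc=[59,46]
#7 0xe1→b56/s0 L1-HIT; vc=[59,46]
#8 0x41→b16/s0 MISS; vc=[59,46,56]
#9 0xe1→b56/s0 VC-HIT; vc=[59,46,16]
#10 0xe2→b56/s0 L1-HIT; vc=[59,46,16]
#11 0xbb→b46/s6 VC-HIT; vc=[59,62,16]
#12 0x74→b29/s5 MISS; vc=[59,62,16,53]
#13 0x40→b16/s0 VC-HIT; vc=[59,62,56,53]
#14 0xda→b54/s6 MISS; vc=[62,56,53,46]

VC = [62, 56, 53, 46]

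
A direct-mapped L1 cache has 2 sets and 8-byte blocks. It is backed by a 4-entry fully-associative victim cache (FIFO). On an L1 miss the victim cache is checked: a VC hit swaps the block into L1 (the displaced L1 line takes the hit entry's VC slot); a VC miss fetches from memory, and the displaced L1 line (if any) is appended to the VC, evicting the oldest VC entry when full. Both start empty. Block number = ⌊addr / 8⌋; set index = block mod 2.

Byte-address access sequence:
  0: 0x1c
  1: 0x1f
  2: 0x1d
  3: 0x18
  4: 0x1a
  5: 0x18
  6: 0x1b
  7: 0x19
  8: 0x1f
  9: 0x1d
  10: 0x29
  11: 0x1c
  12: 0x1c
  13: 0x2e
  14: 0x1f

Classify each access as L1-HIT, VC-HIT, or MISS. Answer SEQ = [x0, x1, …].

SEQ = [MISS, L1-HIT, L1-HIT, L1-HIT, L1-HIT, L1-HIT, L1-HIT, L1-HIT, L1-HIT, L1-HIT, MISS, VC-HIT, L1-HIT, VC-HIT, VC-HIT]

0: 0x1c (blk 3, set 1) → MISS  vc=[]
1: 0x1f (blk 3, set 1) → L1-HIT  vc=[]
2: 0x1d (blk 3, set 1) → L1-HIT  vc=[]
3: 0x18 (blk 3, set 1) → L1-HIT  vc=[]
4: 0x1a (blk 3, set 1) → L1-HIT  vc=[]
5: 0x18 (blk 3, set 1) → L1-HIT  vc=[]
6: 0x1b (blk 3, set 1) → L1-HIT  vc=[]
7: 0x19 (blk 3, set 1) → L1-HIT  vc=[]
8: 0x1f (blk 3, set 1) → L1-HIT  vc=[]
9: 0x1d (blk 3, set 1) → L1-HIT  vc=[]
10: 0x29 (blk 5, set 1) → MISS  vc=[3]
11: 0x1c (blk 3, set 1) → VC-HIT  vc=[5]
12: 0x1c (blk 3, set 1) → L1-HIT  vc=[5]
13: 0x2e (blk 5, set 1) → VC-HIT  vc=[3]
14: 0x1f (blk 3, set 1) → VC-HIT  vc=[5]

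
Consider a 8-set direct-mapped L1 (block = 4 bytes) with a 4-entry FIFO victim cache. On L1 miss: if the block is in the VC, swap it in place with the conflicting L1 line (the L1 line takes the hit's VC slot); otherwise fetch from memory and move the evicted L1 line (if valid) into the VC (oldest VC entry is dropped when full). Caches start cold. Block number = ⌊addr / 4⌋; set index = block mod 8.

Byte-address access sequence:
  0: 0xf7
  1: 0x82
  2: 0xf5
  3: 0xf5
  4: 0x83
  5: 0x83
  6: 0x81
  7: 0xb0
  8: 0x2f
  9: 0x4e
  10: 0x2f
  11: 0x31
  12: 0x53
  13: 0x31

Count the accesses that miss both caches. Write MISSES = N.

0: 0xf7 (blk 61, set 5) → MISS  vc=[]
1: 0x82 (blk 32, set 0) → MISS  vc=[]
2: 0xf5 (blk 61, set 5) → L1-HIT  vc=[]
3: 0xf5 (blk 61, set 5) → L1-HIT  vc=[]
4: 0x83 (blk 32, set 0) → L1-HIT  vc=[]
5: 0x83 (blk 32, set 0) → L1-HIT  vc=[]
6: 0x81 (blk 32, set 0) → L1-HIT  vc=[]
7: 0xb0 (blk 44, set 4) → MISS  vc=[]
8: 0x2f (blk 11, set 3) → MISS  vc=[]
9: 0x4e (blk 19, set 3) → MISS  vc=[11]
10: 0x2f (blk 11, set 3) → VC-HIT  vc=[19]
11: 0x31 (blk 12, set 4) → MISS  vc=[19, 44]
12: 0x53 (blk 20, set 4) → MISS  vc=[19, 44, 12]
13: 0x31 (blk 12, set 4) → VC-HIT  vc=[19, 44, 20]

MISSES = 7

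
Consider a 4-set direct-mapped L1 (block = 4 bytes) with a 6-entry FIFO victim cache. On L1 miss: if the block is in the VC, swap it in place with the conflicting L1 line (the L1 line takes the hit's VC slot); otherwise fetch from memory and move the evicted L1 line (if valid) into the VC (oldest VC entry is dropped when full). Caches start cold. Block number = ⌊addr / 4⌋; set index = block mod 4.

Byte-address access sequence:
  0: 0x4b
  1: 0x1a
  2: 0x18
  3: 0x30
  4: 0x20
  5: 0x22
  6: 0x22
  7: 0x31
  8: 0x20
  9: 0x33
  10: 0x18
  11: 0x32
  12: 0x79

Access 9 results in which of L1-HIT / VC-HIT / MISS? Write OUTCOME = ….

OUTCOME = VC-HIT

0: 0x4b (blk 18, set 2) → MISS  vc=[]
1: 0x1a (blk 6, set 2) → MISS  vc=[18]
2: 0x18 (blk 6, set 2) → L1-HIT  vc=[18]
3: 0x30 (blk 12, set 0) → MISS  vc=[18]
4: 0x20 (blk 8, set 0) → MISS  vc=[18, 12]
5: 0x22 (blk 8, set 0) → L1-HIT  vc=[18, 12]
6: 0x22 (blk 8, set 0) → L1-HIT  vc=[18, 12]
7: 0x31 (blk 12, set 0) → VC-HIT  vc=[18, 8]
8: 0x20 (blk 8, set 0) → VC-HIT  vc=[18, 12]
9: 0x33 (blk 12, set 0) → VC-HIT  vc=[18, 8]
10: 0x18 (blk 6, set 2) → L1-HIT  vc=[18, 8]
11: 0x32 (blk 12, set 0) → L1-HIT  vc=[18, 8]
12: 0x79 (blk 30, set 2) → MISS  vc=[18, 8, 6]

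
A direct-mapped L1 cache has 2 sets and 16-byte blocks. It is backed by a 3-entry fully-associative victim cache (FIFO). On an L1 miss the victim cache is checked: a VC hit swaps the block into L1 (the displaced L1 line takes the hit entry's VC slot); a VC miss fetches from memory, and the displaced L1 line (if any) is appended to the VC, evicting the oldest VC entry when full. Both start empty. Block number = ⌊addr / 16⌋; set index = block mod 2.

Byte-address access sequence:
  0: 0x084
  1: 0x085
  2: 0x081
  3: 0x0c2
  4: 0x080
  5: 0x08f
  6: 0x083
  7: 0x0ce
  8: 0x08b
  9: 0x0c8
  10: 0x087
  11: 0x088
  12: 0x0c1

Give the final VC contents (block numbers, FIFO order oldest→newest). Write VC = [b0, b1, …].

  [0] addr=0x84 blk=8 s=0: MISS | VC []
  [1] addr=0x85 blk=8 s=0: L1-HIT | VC []
  [2] addr=0x81 blk=8 s=0: L1-HIT | VC []
  [3] addr=0xc2 blk=12 s=0: MISS | VC [8]
  [4] addr=0x80 blk=8 s=0: VC-HIT | VC [12]
  [5] addr=0x8f blk=8 s=0: L1-HIT | VC [12]
  [6] addr=0x83 blk=8 s=0: L1-HIT | VC [12]
  [7] addr=0xce blk=12 s=0: VC-HIT | VC [8]
  [8] addr=0x8b blk=8 s=0: VC-HIT | VC [12]
  [9] addr=0xc8 blk=12 s=0: VC-HIT | VC [8]
  [10] addr=0x87 blk=8 s=0: VC-HIT | VC [12]
  [11] addr=0x88 blk=8 s=0: L1-HIT | VC [12]
  [12] addr=0xc1 blk=12 s=0: VC-HIT | VC [8]

VC = [8]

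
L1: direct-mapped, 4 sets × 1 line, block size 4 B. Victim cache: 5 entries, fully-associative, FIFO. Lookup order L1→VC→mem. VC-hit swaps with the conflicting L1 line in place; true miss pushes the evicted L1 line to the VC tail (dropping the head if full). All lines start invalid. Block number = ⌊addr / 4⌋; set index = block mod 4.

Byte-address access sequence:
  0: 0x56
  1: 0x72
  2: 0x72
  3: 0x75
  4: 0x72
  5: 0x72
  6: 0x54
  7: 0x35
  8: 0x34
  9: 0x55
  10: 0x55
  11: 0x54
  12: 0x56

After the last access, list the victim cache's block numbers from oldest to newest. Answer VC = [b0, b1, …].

VC = [29, 13]

0: 0x56 (blk 21, set 1) → MISS  vc=[]
1: 0x72 (blk 28, set 0) → MISS  vc=[]
2: 0x72 (blk 28, set 0) → L1-HIT  vc=[]
3: 0x75 (blk 29, set 1) → MISS  vc=[21]
4: 0x72 (blk 28, set 0) → L1-HIT  vc=[21]
5: 0x72 (blk 28, set 0) → L1-HIT  vc=[21]
6: 0x54 (blk 21, set 1) → VC-HIT  vc=[29]
7: 0x35 (blk 13, set 1) → MISS  vc=[29, 21]
8: 0x34 (blk 13, set 1) → L1-HIT  vc=[29, 21]
9: 0x55 (blk 21, set 1) → VC-HIT  vc=[29, 13]
10: 0x55 (blk 21, set 1) → L1-HIT  vc=[29, 13]
11: 0x54 (blk 21, set 1) → L1-HIT  vc=[29, 13]
12: 0x56 (blk 21, set 1) → L1-HIT  vc=[29, 13]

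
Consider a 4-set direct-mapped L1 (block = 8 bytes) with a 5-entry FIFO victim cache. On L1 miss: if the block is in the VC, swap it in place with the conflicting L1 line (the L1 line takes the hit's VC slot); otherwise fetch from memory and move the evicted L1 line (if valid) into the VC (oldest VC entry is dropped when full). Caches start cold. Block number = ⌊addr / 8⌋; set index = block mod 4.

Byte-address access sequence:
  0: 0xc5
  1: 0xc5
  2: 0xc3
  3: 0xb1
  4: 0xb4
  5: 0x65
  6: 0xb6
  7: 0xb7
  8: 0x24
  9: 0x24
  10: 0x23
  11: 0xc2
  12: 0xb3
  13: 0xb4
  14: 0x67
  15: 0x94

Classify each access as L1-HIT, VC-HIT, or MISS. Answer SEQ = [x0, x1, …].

SEQ = [MISS, L1-HIT, L1-HIT, MISS, L1-HIT, MISS, L1-HIT, L1-HIT, MISS, L1-HIT, L1-HIT, VC-HIT, L1-HIT, L1-HIT, VC-HIT, MISS]

0: 0xc5 (blk 24, set 0) → MISS  vc=[]
1: 0xc5 (blk 24, set 0) → L1-HIT  vc=[]
2: 0xc3 (blk 24, set 0) → L1-HIT  vc=[]
3: 0xb1 (blk 22, set 2) → MISS  vc=[]
4: 0xb4 (blk 22, set 2) → L1-HIT  vc=[]
5: 0x65 (blk 12, set 0) → MISS  vc=[24]
6: 0xb6 (blk 22, set 2) → L1-HIT  vc=[24]
7: 0xb7 (blk 22, set 2) → L1-HIT  vc=[24]
8: 0x24 (blk 4, set 0) → MISS  vc=[24, 12]
9: 0x24 (blk 4, set 0) → L1-HIT  vc=[24, 12]
10: 0x23 (blk 4, set 0) → L1-HIT  vc=[24, 12]
11: 0xc2 (blk 24, set 0) → VC-HIT  vc=[4, 12]
12: 0xb3 (blk 22, set 2) → L1-HIT  vc=[4, 12]
13: 0xb4 (blk 22, set 2) → L1-HIT  vc=[4, 12]
14: 0x67 (blk 12, set 0) → VC-HIT  vc=[4, 24]
15: 0x94 (blk 18, set 2) → MISS  vc=[4, 24, 22]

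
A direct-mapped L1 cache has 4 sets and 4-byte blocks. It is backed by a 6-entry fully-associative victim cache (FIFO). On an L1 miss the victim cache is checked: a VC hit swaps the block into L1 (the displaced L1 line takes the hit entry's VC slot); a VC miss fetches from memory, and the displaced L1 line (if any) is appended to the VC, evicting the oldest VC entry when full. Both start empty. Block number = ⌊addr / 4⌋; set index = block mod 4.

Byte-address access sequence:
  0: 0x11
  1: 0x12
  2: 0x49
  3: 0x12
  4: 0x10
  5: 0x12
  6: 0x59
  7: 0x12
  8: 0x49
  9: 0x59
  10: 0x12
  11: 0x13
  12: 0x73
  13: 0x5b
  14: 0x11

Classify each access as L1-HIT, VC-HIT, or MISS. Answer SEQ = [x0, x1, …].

#0 0x11→b4/s0 MISS; vc=[]
#1 0x12→b4/s0 L1-HIT; vc=[]
#2 0x49→b18/s2 MISS; vc=[]
#3 0x12→b4/s0 L1-HIT; vc=[]
#4 0x10→b4/s0 L1-HIT; vc=[]
#5 0x12→b4/s0 L1-HIT; vc=[]
#6 0x59→b22/s2 MISS; vc=[18]
#7 0x12→b4/s0 L1-HIT; vc=[18]
#8 0x49→b18/s2 VC-HIT; vc=[22]
#9 0x59→b22/s2 VC-HIT; vc=[18]
#10 0x12→b4/s0 L1-HIT; vc=[18]
#11 0x13→b4/s0 L1-HIT; vc=[18]
#12 0x73→b28/s0 MISS; vc=[18,4]
#13 0x5b→b22/s2 L1-HIT; vc=[18,4]
#14 0x11→b4/s0 VC-HIT; vc=[18,28]

SEQ = [MISS, L1-HIT, MISS, L1-HIT, L1-HIT, L1-HIT, MISS, L1-HIT, VC-HIT, VC-HIT, L1-HIT, L1-HIT, MISS, L1-HIT, VC-HIT]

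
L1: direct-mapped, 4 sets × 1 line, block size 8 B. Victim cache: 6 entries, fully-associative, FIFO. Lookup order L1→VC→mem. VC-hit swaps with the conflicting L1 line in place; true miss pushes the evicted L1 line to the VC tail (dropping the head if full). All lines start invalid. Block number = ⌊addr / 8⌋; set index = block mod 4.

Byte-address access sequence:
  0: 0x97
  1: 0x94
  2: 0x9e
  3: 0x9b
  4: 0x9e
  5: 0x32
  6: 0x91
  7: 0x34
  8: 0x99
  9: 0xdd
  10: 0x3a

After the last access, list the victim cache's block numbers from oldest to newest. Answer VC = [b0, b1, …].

#0 0x97→b18/s2 MISS; vc=[]
#1 0x94→b18/s2 L1-HIT; vc=[]
#2 0x9e→b19/s3 MISS; vc=[]
#3 0x9b→b19/s3 L1-HIT; vc=[]
#4 0x9e→b19/s3 L1-HIT; vc=[]
#5 0x32→b6/s2 MISS; vc=[18]
#6 0x91→b18/s2 VC-HIT; vc=[6]
#7 0x34→b6/s2 VC-HIT; vc=[18]
#8 0x99→b19/s3 L1-HIT; vc=[18]
#9 0xdd→b27/s3 MISS; vc=[18,19]
#10 0x3a→b7/s3 MISS; vc=[18,19,27]

VC = [18, 19, 27]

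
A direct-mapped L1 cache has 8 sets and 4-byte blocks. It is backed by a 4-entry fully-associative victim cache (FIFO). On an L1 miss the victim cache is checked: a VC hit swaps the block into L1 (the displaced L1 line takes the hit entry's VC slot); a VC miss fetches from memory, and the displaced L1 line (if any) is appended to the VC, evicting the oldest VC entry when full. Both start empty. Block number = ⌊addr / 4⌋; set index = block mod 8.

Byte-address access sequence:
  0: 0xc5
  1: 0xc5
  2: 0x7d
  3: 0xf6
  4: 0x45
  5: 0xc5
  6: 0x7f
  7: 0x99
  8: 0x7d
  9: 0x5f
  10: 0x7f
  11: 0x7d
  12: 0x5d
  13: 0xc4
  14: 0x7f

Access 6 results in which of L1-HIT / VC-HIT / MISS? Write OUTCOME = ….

0: 0xc5 (blk 49, set 1) → MISS  vc=[]
1: 0xc5 (blk 49, set 1) → L1-HIT  vc=[]
2: 0x7d (blk 31, set 7) → MISS  vc=[]
3: 0xf6 (blk 61, set 5) → MISS  vc=[]
4: 0x45 (blk 17, set 1) → MISS  vc=[49]
5: 0xc5 (blk 49, set 1) → VC-HIT  vc=[17]
6: 0x7f (blk 31, set 7) → L1-HIT  vc=[17]
7: 0x99 (blk 38, set 6) → MISS  vc=[17]
8: 0x7d (blk 31, set 7) → L1-HIT  vc=[17]
9: 0x5f (blk 23, set 7) → MISS  vc=[17, 31]
10: 0x7f (blk 31, set 7) → VC-HIT  vc=[17, 23]
11: 0x7d (blk 31, set 7) → L1-HIT  vc=[17, 23]
12: 0x5d (blk 23, set 7) → VC-HIT  vc=[17, 31]
13: 0xc4 (blk 49, set 1) → L1-HIT  vc=[17, 31]
14: 0x7f (blk 31, set 7) → VC-HIT  vc=[17, 23]

OUTCOME = L1-HIT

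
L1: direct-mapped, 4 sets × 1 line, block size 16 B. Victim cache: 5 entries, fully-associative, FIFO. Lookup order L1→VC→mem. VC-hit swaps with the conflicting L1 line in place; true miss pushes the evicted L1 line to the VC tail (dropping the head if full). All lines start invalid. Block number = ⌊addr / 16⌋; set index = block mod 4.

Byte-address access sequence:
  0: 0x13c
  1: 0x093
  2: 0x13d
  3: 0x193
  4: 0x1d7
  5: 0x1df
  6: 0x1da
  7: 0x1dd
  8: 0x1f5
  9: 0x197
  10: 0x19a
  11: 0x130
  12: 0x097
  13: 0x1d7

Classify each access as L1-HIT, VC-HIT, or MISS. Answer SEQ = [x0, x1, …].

0: 0x13c (blk 19, set 3) → MISS  vc=[]
1: 0x93 (blk 9, set 1) → MISS  vc=[]
2: 0x13d (blk 19, set 3) → L1-HIT  vc=[]
3: 0x193 (blk 25, set 1) → MISS  vc=[9]
4: 0x1d7 (blk 29, set 1) → MISS  vc=[9, 25]
5: 0x1df (blk 29, set 1) → L1-HIT  vc=[9, 25]
6: 0x1da (blk 29, set 1) → L1-HIT  vc=[9, 25]
7: 0x1dd (blk 29, set 1) → L1-HIT  vc=[9, 25]
8: 0x1f5 (blk 31, set 3) → MISS  vc=[9, 25, 19]
9: 0x197 (blk 25, set 1) → VC-HIT  vc=[9, 29, 19]
10: 0x19a (blk 25, set 1) → L1-HIT  vc=[9, 29, 19]
11: 0x130 (blk 19, set 3) → VC-HIT  vc=[9, 29, 31]
12: 0x97 (blk 9, set 1) → VC-HIT  vc=[25, 29, 31]
13: 0x1d7 (blk 29, set 1) → VC-HIT  vc=[25, 9, 31]

SEQ = [MISS, MISS, L1-HIT, MISS, MISS, L1-HIT, L1-HIT, L1-HIT, MISS, VC-HIT, L1-HIT, VC-HIT, VC-HIT, VC-HIT]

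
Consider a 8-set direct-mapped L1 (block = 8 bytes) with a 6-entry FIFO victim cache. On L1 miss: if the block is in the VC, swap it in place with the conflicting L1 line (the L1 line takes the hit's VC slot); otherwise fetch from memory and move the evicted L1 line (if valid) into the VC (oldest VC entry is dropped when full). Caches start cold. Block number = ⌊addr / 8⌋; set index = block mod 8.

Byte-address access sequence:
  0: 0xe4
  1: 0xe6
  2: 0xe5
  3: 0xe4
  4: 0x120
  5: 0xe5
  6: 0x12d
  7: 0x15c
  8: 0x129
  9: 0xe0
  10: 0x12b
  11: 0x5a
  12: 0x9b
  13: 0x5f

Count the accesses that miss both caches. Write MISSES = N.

#0 0xe4→b28/s4 MISS; vc=[]
#1 0xe6→b28/s4 L1-HIT; vc=[]
#2 0xe5→b28/s4 L1-HIT; vc=[]
#3 0xe4→b28/s4 L1-HIT; vc=[]
#4 0x120→b36/s4 MISS; vc=[28]
#5 0xe5→b28/s4 VC-HIT; vc=[36]
#6 0x12d→b37/s5 MISS; vc=[36]
#7 0x15c→b43/s3 MISS; vc=[36]
#8 0x129→b37/s5 L1-HIT; vc=[36]
#9 0xe0→b28/s4 L1-HIT; vc=[36]
#10 0x12b→b37/s5 L1-HIT; vc=[36]
#11 0x5a→b11/s3 MISS; vc=[36,43]
#12 0x9b→b19/s3 MISS; vc=[36,43,11]
#13 0x5f→b11/s3 VC-HIT; vc=[36,43,19]

MISSES = 6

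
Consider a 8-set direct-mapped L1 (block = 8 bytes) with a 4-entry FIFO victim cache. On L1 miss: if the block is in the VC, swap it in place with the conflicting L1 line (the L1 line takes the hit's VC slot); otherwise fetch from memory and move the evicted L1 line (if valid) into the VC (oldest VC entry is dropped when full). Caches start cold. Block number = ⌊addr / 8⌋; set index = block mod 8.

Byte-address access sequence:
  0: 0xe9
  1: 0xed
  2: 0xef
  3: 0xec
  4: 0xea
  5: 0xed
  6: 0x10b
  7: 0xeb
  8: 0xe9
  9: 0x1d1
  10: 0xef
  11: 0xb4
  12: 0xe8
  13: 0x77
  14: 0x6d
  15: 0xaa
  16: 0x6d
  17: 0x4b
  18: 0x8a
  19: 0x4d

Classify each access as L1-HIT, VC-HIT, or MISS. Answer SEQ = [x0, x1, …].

0: 0xe9 (blk 29, set 5) → MISS  vc=[]
1: 0xed (blk 29, set 5) → L1-HIT  vc=[]
2: 0xef (blk 29, set 5) → L1-HIT  vc=[]
3: 0xec (blk 29, set 5) → L1-HIT  vc=[]
4: 0xea (blk 29, set 5) → L1-HIT  vc=[]
5: 0xed (blk 29, set 5) → L1-HIT  vc=[]
6: 0x10b (blk 33, set 1) → MISS  vc=[]
7: 0xeb (blk 29, set 5) → L1-HIT  vc=[]
8: 0xe9 (blk 29, set 5) → L1-HIT  vc=[]
9: 0x1d1 (blk 58, set 2) → MISS  vc=[]
10: 0xef (blk 29, set 5) → L1-HIT  vc=[]
11: 0xb4 (blk 22, set 6) → MISS  vc=[]
12: 0xe8 (blk 29, set 5) → L1-HIT  vc=[]
13: 0x77 (blk 14, set 6) → MISS  vc=[22]
14: 0x6d (blk 13, set 5) → MISS  vc=[22, 29]
15: 0xaa (blk 21, set 5) → MISS  vc=[22, 29, 13]
16: 0x6d (blk 13, set 5) → VC-HIT  vc=[22, 29, 21]
17: 0x4b (blk 9, set 1) → MISS  vc=[22, 29, 21, 33]
18: 0x8a (blk 17, set 1) → MISS  vc=[29, 21, 33, 9]
19: 0x4d (blk 9, set 1) → VC-HIT  vc=[29, 21, 33, 17]

SEQ = [MISS, L1-HIT, L1-HIT, L1-HIT, L1-HIT, L1-HIT, MISS, L1-HIT, L1-HIT, MISS, L1-HIT, MISS, L1-HIT, MISS, MISS, MISS, VC-HIT, MISS, MISS, VC-HIT]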